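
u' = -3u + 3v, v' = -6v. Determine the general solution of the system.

u(t) = c_1e^(-3t) - c_2e^(-6t), v(t) = c_2e^(-6t)

Coefficient matrix A = [[-3, 3], [0, -6]].
Characteristic polynomial det(A - λI) = λ^2 + 9λ + 18 = 0.
Eigenvalues λ = -3, -6.
For λ=-3: (A-λI) row 1 is [0, 3], so an eigenvector is (1, 0).
For λ=-6: (A-λI) row 1 is [3, 3], so an eigenvector is (-1, 1).
General solution: c_1e^(-3t)(1,0) + c_2e^(-6t)(-1,1).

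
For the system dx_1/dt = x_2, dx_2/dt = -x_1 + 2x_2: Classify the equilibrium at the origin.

unstable improper node

A = [[0,1],[-1,2]]; det(A-λI) = λ^2 - 2λ + 1.
repeated λ = 1 with a single eigenvector.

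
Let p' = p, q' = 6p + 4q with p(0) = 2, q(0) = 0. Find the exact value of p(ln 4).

8

A = [[1,0],[6,4]]; eigenvalues λ = 4, 1.
Eigenvectors: (0,1) for λ=4, (1,-2) for λ=1.
From the initial condition, c_1 = 4, c_2 = 2.
p(ln 4) = (4)(4^4)(0) + (2)(4^1)(1) = 8.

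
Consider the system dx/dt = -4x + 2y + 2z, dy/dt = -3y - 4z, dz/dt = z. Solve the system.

x(t) = K_1e^(-4t) + 2K_3e^(-3t), y(t) = -K_2e^(t) + K_3e^(-3t), z(t) = K_2e^(t)

Coefficient matrix A = [[-4, 2, 2], [0, -3, -4], [0, 0, 1]].
det(A - λI) = 0 gives eigenvalues λ = -4, 1, -3.
For λ=-4: eigenvector (1,0,0).
For λ=1: eigenvector (0,-1,1).
For λ=-3: eigenvector (2,1,0).
General solution: K_1e^(-4t)(1,0,0) + K_2e^(t)(0,-1,1) + K_3e^(-3t)(2,1,0).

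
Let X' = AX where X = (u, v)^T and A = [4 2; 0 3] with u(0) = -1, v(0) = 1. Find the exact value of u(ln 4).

A = [[4,2],[0,3]]; eigenvalues λ = 4, 3.
Eigenvectors: (1,0) for λ=4, (2,-1) for λ=3.
From the initial condition, c_1 = 1, c_2 = -1.
u(ln 4) = (1)(4^4)(1) + (-1)(4^3)(2) = 128.

128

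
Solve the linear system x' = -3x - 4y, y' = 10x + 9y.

x(t) = -C_1e^(3t)sin(2t) + C_1e^(3t)cos(2t) + C_2e^(3t)sin(2t) + C_2e^(3t)cos(2t), y(t) = 2C_1e^(3t)sin(2t) - C_1e^(3t)cos(2t) - C_2e^(3t)sin(2t) - 2C_2e^(3t)cos(2t)

Coefficient matrix A = [[-3, -4], [10, 9]].
Characteristic polynomial det(A - λI) = λ^2 - 6λ + 13 = 0.
Eigenvalues λ = 3 ± 2i (complex conjugate pair).
For λ=3+2i: an eigenvector is (1,-1) - i(-1,2) = (1 + i, -1 - 2i).
A real fundamental pair from Re and Im of e^((3+2i)t)v: X_1 = e^(3t)(cos(2t)·(1,-1) + sin(2t)·(-1,2)), X_2 = e^(3t)(sin(2t)·(1,-1) - cos(2t)·(-1,2)).
General solution: C_1X_1 + C_2X_2.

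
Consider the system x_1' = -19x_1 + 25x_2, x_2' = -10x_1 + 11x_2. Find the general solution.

x_1(t) = 2C_1e^(-4t)sin(5t) + C_1e^(-4t)cos(5t) + C_2e^(-4t)sin(5t) - 2C_2e^(-4t)cos(5t), x_2(t) = C_1e^(-4t)sin(5t) + C_1e^(-4t)cos(5t) + C_2e^(-4t)sin(5t) - C_2e^(-4t)cos(5t)

Coefficient matrix A = [[-19, 25], [-10, 11]].
Characteristic polynomial det(A - λI) = λ^2 + 8λ + 41 = 0.
Eigenvalues λ = -4 ± 5i (complex conjugate pair).
For λ=-4+5i: an eigenvector is (1,1) - i(2,1) = (1 - 2i, 1 - i).
A real fundamental pair from Re and Im of e^((-4+5i)t)v: X_1 = e^(-4t)(cos(5t)·(1,1) + sin(5t)·(2,1)), X_2 = e^(-4t)(sin(5t)·(1,1) - cos(5t)·(2,1)).
General solution: C_1X_1 + C_2X_2.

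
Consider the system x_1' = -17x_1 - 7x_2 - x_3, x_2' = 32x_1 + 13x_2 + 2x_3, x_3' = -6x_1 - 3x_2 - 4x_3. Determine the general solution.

Coefficient matrix A = [[-17, -7, -1], [32, 13, 2], [-6, -3, -4]].
det(A - λI) = 0 gives eigenvalues λ = -1, -3, -4.
For λ=-1: eigenvector (-3,7,-1).
For λ=-3: eigenvector (1,-2,0).
For λ=-4: eigenvector (1,-2,1).
General solution: C_1e^(-t)(-3,7,-1) + C_2e^(-3t)(1,-2,0) + C_3e^(-4t)(1,-2,1).

x_1(t) = -3C_1e^(-t) + C_2e^(-3t) + C_3e^(-4t), x_2(t) = 7C_1e^(-t) - 2C_2e^(-3t) - 2C_3e^(-4t), x_3(t) = -C_1e^(-t) + C_3e^(-4t)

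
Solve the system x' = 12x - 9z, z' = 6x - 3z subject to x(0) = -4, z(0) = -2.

x(t) = -6e^(6t) + 2e^(3t), z(t) = -4e^(6t) + 2e^(3t)

Coefficient matrix A = [[12, -9], [6, -3]].
Characteristic polynomial det(A - λI) = λ^2 - 9λ + 18 = 0.
Eigenvalues λ = 6, 3.
For λ=6: (A-λI) row 1 is [6, -9], so an eigenvector is (3, 2).
For λ=3: (A-λI) row 1 is [9, -9], so an eigenvector is (-1, -1).
General solution: C_1e^(6t)(3,2) + C_2e^(3t)(-1,-1).
Applying x(0)=-4, z(0)=-2 gives C_1=-2, C_2=-2.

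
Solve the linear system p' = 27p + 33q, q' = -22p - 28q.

p(t) = -3c_1e^(5t) + c_2e^(-6t), q(t) = 2c_1e^(5t) - c_2e^(-6t)

Coefficient matrix A = [[27, 33], [-22, -28]].
Characteristic polynomial det(A - λI) = λ^2 + λ - 30 = 0.
Eigenvalues λ = 5, -6.
For λ=5: (A-λI) row 1 is [22, 33], so an eigenvector is (-3, 2).
For λ=-6: (A-λI) row 1 is [33, 33], so an eigenvector is (1, -1).
General solution: c_1e^(5t)(-3,2) + c_2e^(-6t)(1,-1).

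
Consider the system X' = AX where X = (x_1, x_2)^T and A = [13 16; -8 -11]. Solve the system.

Coefficient matrix A = [[13, 16], [-8, -11]].
Characteristic polynomial det(A - λI) = λ^2 - 2λ - 15 = 0.
Eigenvalues λ = -3, 5.
For λ=-3: (A-λI) row 1 is [16, 16], so an eigenvector is (1, -1).
For λ=5: (A-λI) row 1 is [8, 16], so an eigenvector is (2, -1).
General solution: C_1e^(-3t)(1,-1) + C_2e^(5t)(2,-1).

x_1(t) = C_1e^(-3t) + 2C_2e^(5t), x_2(t) = -C_1e^(-3t) - C_2e^(5t)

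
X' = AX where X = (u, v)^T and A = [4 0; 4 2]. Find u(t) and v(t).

u(t) = -C_2e^(4t), v(t) = C_1e^(2t) - 2C_2e^(4t)

Coefficient matrix A = [[4, 0], [4, 2]].
Characteristic polynomial det(A - λI) = λ^2 - 6λ + 8 = 0.
Eigenvalues λ = 2, 4.
For λ=2: (A-λI) row 1 is [2, 0], so an eigenvector is (0, 1).
For λ=4: (A-λI) row 2 is [4, -2], so an eigenvector is (-1, -2).
General solution: C_1e^(2t)(0,1) + C_2e^(4t)(-1,-2).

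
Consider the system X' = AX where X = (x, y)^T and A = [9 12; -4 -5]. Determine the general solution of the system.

x(t) = 2C_1e^(3t) + 3C_2e^(t), y(t) = -C_1e^(3t) - 2C_2e^(t)

Coefficient matrix A = [[9, 12], [-4, -5]].
Characteristic polynomial det(A - λI) = λ^2 - 4λ + 3 = 0.
Eigenvalues λ = 3, 1.
For λ=3: (A-λI) row 1 is [6, 12], so an eigenvector is (2, -1).
For λ=1: (A-λI) row 1 is [8, 12], so an eigenvector is (3, -2).
General solution: C_1e^(3t)(2,-1) + C_2e^(t)(3,-2).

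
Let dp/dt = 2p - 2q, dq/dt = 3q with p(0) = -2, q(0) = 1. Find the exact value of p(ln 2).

A = [[2,-2],[0,3]]; eigenvalues λ = 3, 2.
Eigenvectors: (-2,1) for λ=3, (-1,0) for λ=2.
From the initial condition, c_1 = 1, c_2 = 0.
p(ln 2) = (1)(2^3)(-2) + (0)(2^2)(-1) = -16.

-16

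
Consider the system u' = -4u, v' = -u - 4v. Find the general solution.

Coefficient matrix A = [[-4, 0], [-1, -4]].
Characteristic polynomial det(A - λI) = λ^2 + 8λ + 16 = 0.
Single eigenvalue λ = -4 with algebraic multiplicity 2.
Eigenvector v = (0,-1); generalized eigenvector w with (A-λI)w=v is (1,0).
General solution: e^(-4t)[C_1·v + C_2·(t·v + w)].

u(t) = C_2e^(-4t), v(t) = -C_1e^(-4t) - C_2te^(-4t)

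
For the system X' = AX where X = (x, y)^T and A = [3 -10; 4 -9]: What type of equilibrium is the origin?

stable spiral

A = [[3,-10],[4,-9]]; det(A-λI) = λ^2 + 6λ + 13.
λ = -3 ± 2i: negative real part.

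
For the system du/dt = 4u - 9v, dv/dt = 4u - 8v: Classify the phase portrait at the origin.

A = [[4,-9],[4,-8]]; det(A-λI) = λ^2 + 4λ + 4.
repeated λ = -2 with a single eigenvector.

stable improper node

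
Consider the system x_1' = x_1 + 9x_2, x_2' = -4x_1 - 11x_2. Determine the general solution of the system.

Coefficient matrix A = [[1, 9], [-4, -11]].
Characteristic polynomial det(A - λI) = λ^2 + 10λ + 25 = 0.
Single eigenvalue λ = -5 with algebraic multiplicity 2.
Eigenvector v = (3,-2); generalized eigenvector w with (A-λI)w=v is (-1,1).
General solution: e^(-5t)[C_1·v + C_2·(t·v + w)].

x_1(t) = 3C_1e^(-5t) + 3C_2te^(-5t) - C_2e^(-5t), x_2(t) = -2C_1e^(-5t) - 2C_2te^(-5t) + C_2e^(-5t)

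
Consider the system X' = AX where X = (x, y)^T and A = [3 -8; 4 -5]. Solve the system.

x(t) = K_1e^(-t)sin(4t) - K_1e^(-t)cos(4t) - K_2e^(-t)sin(4t) - K_2e^(-t)cos(4t), y(t) = -K_1e^(-t)cos(4t) - K_2e^(-t)sin(4t)

Coefficient matrix A = [[3, -8], [4, -5]].
Characteristic polynomial det(A - λI) = λ^2 + 2λ + 17 = 0.
Eigenvalues λ = -1 ± 4i (complex conjugate pair).
For λ=-1+4i: an eigenvector is (-1,-1) - i(1,0) = (-1 - i, -1).
A real fundamental pair from Re and Im of e^((-1+4i)t)v: X_1 = e^(-t)(cos(4t)·(-1,-1) + sin(4t)·(1,0)), X_2 = e^(-t)(sin(4t)·(-1,-1) - cos(4t)·(1,0)).
General solution: K_1X_1 + K_2X_2.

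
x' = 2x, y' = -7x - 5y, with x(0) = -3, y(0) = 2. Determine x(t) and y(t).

Coefficient matrix A = [[2, 0], [-7, -5]].
Characteristic polynomial det(A - λI) = λ^2 + 3λ - 10 = 0.
Eigenvalues λ = -5, 2.
For λ=-5: (A-λI) row 1 is [7, 0], so an eigenvector is (0, -1).
For λ=2: (A-λI) row 2 is [-7, -7], so an eigenvector is (1, -1).
General solution: C_1e^(-5t)(0,-1) + C_2e^(2t)(1,-1).
Applying x(0)=-3, y(0)=2 gives C_1=1, C_2=-3.

x(t) = -3e^(2t), y(t) = 3e^(2t) - e^(-5t)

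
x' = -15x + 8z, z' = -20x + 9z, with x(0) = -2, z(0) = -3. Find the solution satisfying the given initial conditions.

x(t) = -2e^(-3t)cos(4t), z(t) = e^(-3t)sin(4t) - 3e^(-3t)cos(4t)

Coefficient matrix A = [[-15, 8], [-20, 9]].
Characteristic polynomial det(A - λI) = λ^2 + 6λ + 25 = 0.
Eigenvalues λ = -3 ± 4i (complex conjugate pair).
For λ=-3+4i: an eigenvector is (-1,-1) - i(1,2) = (-1 - i, -1 - 2i).
A real fundamental pair from Re and Im of e^((-3+4i)t)v: X_1 = e^(-3t)(cos(4t)·(-1,-1) + sin(4t)·(1,2)), X_2 = e^(-3t)(sin(4t)·(-1,-1) - cos(4t)·(1,2)).
General solution: K_1X_1 + K_2X_2.
Applying x(0)=-2, z(0)=-3 gives K_1=1, K_2=1.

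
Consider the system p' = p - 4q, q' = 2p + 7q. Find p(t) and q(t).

Coefficient matrix A = [[1, -4], [2, 7]].
Characteristic polynomial det(A - λI) = λ^2 - 8λ + 15 = 0.
Eigenvalues λ = 3, 5.
For λ=3: (A-λI) row 1 is [-2, -4], so an eigenvector is (-2, 1).
For λ=5: (A-λI) row 1 is [-4, -4], so an eigenvector is (1, -1).
General solution: C_1e^(3t)(-2,1) + C_2e^(5t)(1,-1).

p(t) = -2C_1e^(3t) + C_2e^(5t), q(t) = C_1e^(3t) - C_2e^(5t)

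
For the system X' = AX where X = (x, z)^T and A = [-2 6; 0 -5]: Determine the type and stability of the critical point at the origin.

stable node

A = [[-2,6],[0,-5]]; det(A-λI) = λ^2 + 7λ + 10.
λ = -2, -5: both negative.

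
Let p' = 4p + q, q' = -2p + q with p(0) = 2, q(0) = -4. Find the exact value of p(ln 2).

A = [[4,1],[-2,1]]; eigenvalues λ = 2, 3.
Eigenvectors: (1,-2) for λ=2, (1,-1) for λ=3.
From the initial condition, c_1 = 2, c_2 = 0.
p(ln 2) = (2)(2^2)(1) + (0)(2^3)(1) = 8.

8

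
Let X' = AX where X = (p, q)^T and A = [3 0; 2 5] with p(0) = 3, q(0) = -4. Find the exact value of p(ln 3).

81

A = [[3,0],[2,5]]; eigenvalues λ = 5, 3.
Eigenvectors: (0,1) for λ=5, (1,-1) for λ=3.
From the initial condition, c_1 = -1, c_2 = 3.
p(ln 3) = (-1)(3^5)(0) + (3)(3^3)(1) = 81.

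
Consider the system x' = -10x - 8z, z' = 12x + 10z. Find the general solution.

x(t) = 2c_1e^(2t) - c_2e^(-2t), z(t) = -3c_1e^(2t) + c_2e^(-2t)

Coefficient matrix A = [[-10, -8], [12, 10]].
Characteristic polynomial det(A - λI) = λ^2 - 4 = 0.
Eigenvalues λ = 2, -2.
For λ=2: (A-λI) row 1 is [-12, -8], so an eigenvector is (2, -3).
For λ=-2: (A-λI) row 1 is [-8, -8], so an eigenvector is (-1, 1).
General solution: c_1e^(2t)(2,-3) + c_2e^(-2t)(-1,1).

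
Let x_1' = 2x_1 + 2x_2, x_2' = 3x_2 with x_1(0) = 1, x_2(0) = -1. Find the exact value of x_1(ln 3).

A = [[2,2],[0,3]]; eigenvalues λ = 2, 3.
Eigenvectors: (1,0) for λ=2, (-2,-1) for λ=3.
From the initial condition, c_1 = 3, c_2 = 1.
x_1(ln 3) = (3)(3^2)(1) + (1)(3^3)(-2) = -27.

-27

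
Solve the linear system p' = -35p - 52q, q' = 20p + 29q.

p(t) = -3K_1e^(-3t)sin(4t) + 2K_1e^(-3t)cos(4t) + 2K_2e^(-3t)sin(4t) + 3K_2e^(-3t)cos(4t), q(t) = 2K_1e^(-3t)sin(4t) - K_1e^(-3t)cos(4t) - K_2e^(-3t)sin(4t) - 2K_2e^(-3t)cos(4t)

Coefficient matrix A = [[-35, -52], [20, 29]].
Characteristic polynomial det(A - λI) = λ^2 + 6λ + 25 = 0.
Eigenvalues λ = -3 ± 4i (complex conjugate pair).
For λ=-3+4i: an eigenvector is (2,-1) - i(-3,2) = (2 + 3i, -1 - 2i).
A real fundamental pair from Re and Im of e^((-3+4i)t)v: X_1 = e^(-3t)(cos(4t)·(2,-1) + sin(4t)·(-3,2)), X_2 = e^(-3t)(sin(4t)·(2,-1) - cos(4t)·(-3,2)).
General solution: K_1X_1 + K_2X_2.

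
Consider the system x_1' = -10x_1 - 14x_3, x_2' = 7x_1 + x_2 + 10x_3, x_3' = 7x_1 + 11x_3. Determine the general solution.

Coefficient matrix A = [[-10, 0, -14], [7, 1, 10], [7, 0, 11]].
det(A - λI) = 0 gives eigenvalues λ = 1, 4, -3.
For λ=1: eigenvector (0,1,0).
For λ=4: eigenvector (-1,1,1).
For λ=-3: eigenvector (-2,1,1).
General solution: c_1e^(t)(0,1,0) + c_2e^(4t)(-1,1,1) + c_3e^(-3t)(-2,1,1).

x_1(t) = -c_2e^(4t) - 2c_3e^(-3t), x_2(t) = c_1e^(t) + c_2e^(4t) + c_3e^(-3t), x_3(t) = c_2e^(4t) + c_3e^(-3t)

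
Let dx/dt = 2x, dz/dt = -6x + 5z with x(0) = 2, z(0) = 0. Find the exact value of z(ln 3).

A = [[2,0],[-6,5]]; eigenvalues λ = 2, 5.
Eigenvectors: (1,2) for λ=2, (0,1) for λ=5.
From the initial condition, c_1 = 2, c_2 = -4.
z(ln 3) = (2)(3^2)(2) + (-4)(3^5)(1) = -936.

-936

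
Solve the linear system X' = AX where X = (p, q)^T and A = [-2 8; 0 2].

p(t) = 2C_1e^(2t) - C_2e^(-2t), q(t) = C_1e^(2t)

Coefficient matrix A = [[-2, 8], [0, 2]].
Characteristic polynomial det(A - λI) = λ^2 - 4 = 0.
Eigenvalues λ = 2, -2.
For λ=2: (A-λI) row 1 is [-4, 8], so an eigenvector is (2, 1).
For λ=-2: (A-λI) row 1 is [0, 8], so an eigenvector is (-1, 0).
General solution: C_1e^(2t)(2,1) + C_2e^(-2t)(-1,0).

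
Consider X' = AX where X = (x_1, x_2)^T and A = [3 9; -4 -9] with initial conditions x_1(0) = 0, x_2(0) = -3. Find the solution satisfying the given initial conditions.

Coefficient matrix A = [[3, 9], [-4, -9]].
Characteristic polynomial det(A - λI) = λ^2 + 6λ + 9 = 0.
Single eigenvalue λ = -3 with algebraic multiplicity 2.
Eigenvector v = (-3,2); generalized eigenvector w with (A-λI)w=v is (-2,1).
General solution: e^(-3t)[C_1·v + C_2·(t·v + w)].
Applying x_1(0)=0, x_2(0)=-3 gives C_1=-6, C_2=9.

x_1(t) = -27te^(-3t), x_2(t) = 18te^(-3t) - 3e^(-3t)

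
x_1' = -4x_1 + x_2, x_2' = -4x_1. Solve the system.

x_1(t) = C_1e^(-2t) + C_2te^(-2t) - 2C_2e^(-2t), x_2(t) = 2C_1e^(-2t) + 2C_2te^(-2t) - 3C_2e^(-2t)

Coefficient matrix A = [[-4, 1], [-4, 0]].
Characteristic polynomial det(A - λI) = λ^2 + 4λ + 4 = 0.
Single eigenvalue λ = -2 with algebraic multiplicity 2.
Eigenvector v = (1,2); generalized eigenvector w with (A-λI)w=v is (-2,-3).
General solution: e^(-2t)[C_1·v + C_2·(t·v + w)].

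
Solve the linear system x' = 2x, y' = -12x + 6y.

Coefficient matrix A = [[2, 0], [-12, 6]].
Characteristic polynomial det(A - λI) = λ^2 - 8λ + 12 = 0.
Eigenvalues λ = 6, 2.
For λ=6: (A-λI) row 1 is [-4, 0], so an eigenvector is (0, -1).
For λ=2: (A-λI) row 2 is [-12, 4], so an eigenvector is (1, 3).
General solution: K_1e^(6t)(0,-1) + K_2e^(2t)(1,3).

x(t) = K_2e^(2t), y(t) = -K_1e^(6t) + 3K_2e^(2t)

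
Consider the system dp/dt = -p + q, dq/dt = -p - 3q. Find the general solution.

p(t) = -K_1e^(-2t) - K_2te^(-2t) - 3K_2e^(-2t), q(t) = K_1e^(-2t) + K_2te^(-2t) + 2K_2e^(-2t)

Coefficient matrix A = [[-1, 1], [-1, -3]].
Characteristic polynomial det(A - λI) = λ^2 + 4λ + 4 = 0.
Single eigenvalue λ = -2 with algebraic multiplicity 2.
Eigenvector v = (-1,1); generalized eigenvector w with (A-λI)w=v is (-3,2).
General solution: e^(-2t)[K_1·v + K_2·(t·v + w)].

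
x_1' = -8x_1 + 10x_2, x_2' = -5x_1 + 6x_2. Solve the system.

Coefficient matrix A = [[-8, 10], [-5, 6]].
Characteristic polynomial det(A - λI) = λ^2 + 2λ + 2 = 0.
Eigenvalues λ = -1 ± i (complex conjugate pair).
For λ=-1+i: an eigenvector is (-3,-2) - i(1,1) = (-3 - i, -2 - i).
A real fundamental pair from Re and Im of e^((-1+i)t)v: X_1 = e^(-t)(cos(t)·(-3,-2) + sin(t)·(1,1)), X_2 = e^(-t)(sin(t)·(-3,-2) - cos(t)·(1,1)).
General solution: K_1X_1 + K_2X_2.

x_1(t) = K_1e^(-t)sin(t) - 3K_1e^(-t)cos(t) - 3K_2e^(-t)sin(t) - K_2e^(-t)cos(t), x_2(t) = K_1e^(-t)sin(t) - 2K_1e^(-t)cos(t) - 2K_2e^(-t)sin(t) - K_2e^(-t)cos(t)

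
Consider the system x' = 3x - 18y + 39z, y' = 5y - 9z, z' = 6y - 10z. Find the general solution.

Coefficient matrix A = [[3, -18, 39], [0, 5, -9], [0, 6, -10]].
det(A - λI) = 0 gives eigenvalues λ = -4, -1, 3.
For λ=-4: eigenvector (-3,1,1).
For λ=-1: eigenvector (-6,3,2).
For λ=3: eigenvector (1,0,0).
General solution: K_1e^(-4t)(-3,1,1) + K_2e^(-t)(-6,3,2) + K_3e^(3t)(1,0,0).

x(t) = -3K_1e^(-4t) - 6K_2e^(-t) + K_3e^(3t), y(t) = K_1e^(-4t) + 3K_2e^(-t), z(t) = K_1e^(-4t) + 2K_2e^(-t)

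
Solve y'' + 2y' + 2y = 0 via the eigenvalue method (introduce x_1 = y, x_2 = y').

y(t) = C_1e^(-t)cos(t) + C_2e^(-t)sin(t)

Let x_1 = y, x_2 = y'. Then x_1' = x_2 and x_2' = -2x_1 - 2x_2.
A = [[0,1],[-2,-2]]; det(A-λI) = λ^2 + 2λ + 2.
Eigenvalues λ = -1 ± i.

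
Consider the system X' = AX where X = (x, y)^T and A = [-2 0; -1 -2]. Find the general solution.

Coefficient matrix A = [[-2, 0], [-1, -2]].
Characteristic polynomial det(A - λI) = λ^2 + 4λ + 4 = 0.
Single eigenvalue λ = -2 with algebraic multiplicity 2.
Eigenvector v = (0,1); generalized eigenvector w with (A-λI)w=v is (-1,-3).
General solution: e^(-2t)[K_1·v + K_2·(t·v + w)].

x(t) = -K_2e^(-2t), y(t) = K_1e^(-2t) + K_2te^(-2t) - 3K_2e^(-2t)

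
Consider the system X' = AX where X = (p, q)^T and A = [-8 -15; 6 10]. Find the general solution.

Coefficient matrix A = [[-8, -15], [6, 10]].
Characteristic polynomial det(A - λI) = λ^2 - 2λ + 10 = 0.
Eigenvalues λ = 1 ± 3i (complex conjugate pair).
For λ=1+3i: an eigenvector is (-1,1) - i(-2,1) = (-1 + 2i, 1 - i).
A real fundamental pair from Re and Im of e^((1+3i)t)v: X_1 = e^(t)(cos(3t)·(-1,1) + sin(3t)·(-2,1)), X_2 = e^(t)(sin(3t)·(-1,1) - cos(3t)·(-2,1)).
General solution: C_1X_1 + C_2X_2.

p(t) = -2C_1e^(t)sin(3t) - C_1e^(t)cos(3t) - C_2e^(t)sin(3t) + 2C_2e^(t)cos(3t), q(t) = C_1e^(t)sin(3t) + C_1e^(t)cos(3t) + C_2e^(t)sin(3t) - C_2e^(t)cos(3t)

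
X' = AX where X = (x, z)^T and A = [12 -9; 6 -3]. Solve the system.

x(t) = 3C_1e^(6t) + C_2e^(3t), z(t) = 2C_1e^(6t) + C_2e^(3t)

Coefficient matrix A = [[12, -9], [6, -3]].
Characteristic polynomial det(A - λI) = λ^2 - 9λ + 18 = 0.
Eigenvalues λ = 6, 3.
For λ=6: (A-λI) row 1 is [6, -9], so an eigenvector is (3, 2).
For λ=3: (A-λI) row 1 is [9, -9], so an eigenvector is (1, 1).
General solution: C_1e^(6t)(3,2) + C_2e^(3t)(1,1).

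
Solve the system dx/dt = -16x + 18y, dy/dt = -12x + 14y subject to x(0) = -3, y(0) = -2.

x(t) = -3e^(-4t), y(t) = -2e^(-4t)

Coefficient matrix A = [[-16, 18], [-12, 14]].
Characteristic polynomial det(A - λI) = λ^2 + 2λ - 8 = 0.
Eigenvalues λ = 2, -4.
For λ=2: (A-λI) row 1 is [-18, 18], so an eigenvector is (1, 1).
For λ=-4: (A-λI) row 1 is [-12, 18], so an eigenvector is (3, 2).
General solution: C_1e^(2t)(1,1) + C_2e^(-4t)(3,2).
Applying x(0)=-3, y(0)=-2 gives C_1=0, C_2=-1.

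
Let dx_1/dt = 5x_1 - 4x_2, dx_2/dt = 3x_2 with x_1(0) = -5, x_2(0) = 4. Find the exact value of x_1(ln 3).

-2943

A = [[5,-4],[0,3]]; eigenvalues λ = 3, 5.
Eigenvectors: (2,1) for λ=3, (-1,0) for λ=5.
From the initial condition, c_1 = 4, c_2 = 13.
x_1(ln 3) = (4)(3^3)(2) + (13)(3^5)(-1) = -2943.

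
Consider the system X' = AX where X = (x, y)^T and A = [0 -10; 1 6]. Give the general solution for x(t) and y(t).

x(t) = -c_1e^(3t)sin(t) - 3c_1e^(3t)cos(t) - 3c_2e^(3t)sin(t) + c_2e^(3t)cos(t), y(t) = c_1e^(3t)cos(t) + c_2e^(3t)sin(t)

Coefficient matrix A = [[0, -10], [1, 6]].
Characteristic polynomial det(A - λI) = λ^2 - 6λ + 10 = 0.
Eigenvalues λ = 3 ± i (complex conjugate pair).
For λ=3+i: an eigenvector is (-3,1) - i(-1,0) = (-3 + i, 1).
A real fundamental pair from Re and Im of e^((3+i)t)v: X_1 = e^(3t)(cos(t)·(-3,1) + sin(t)·(-1,0)), X_2 = e^(3t)(sin(t)·(-3,1) - cos(t)·(-1,0)).
General solution: c_1X_1 + c_2X_2.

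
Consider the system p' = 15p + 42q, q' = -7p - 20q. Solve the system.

p(t) = -2C_1e^(-6t) + 3C_2e^(t), q(t) = C_1e^(-6t) - C_2e^(t)

Coefficient matrix A = [[15, 42], [-7, -20]].
Characteristic polynomial det(A - λI) = λ^2 + 5λ - 6 = 0.
Eigenvalues λ = -6, 1.
For λ=-6: (A-λI) row 1 is [21, 42], so an eigenvector is (-2, 1).
For λ=1: (A-λI) row 1 is [14, 42], so an eigenvector is (3, -1).
General solution: C_1e^(-6t)(-2,1) + C_2e^(t)(3,-1).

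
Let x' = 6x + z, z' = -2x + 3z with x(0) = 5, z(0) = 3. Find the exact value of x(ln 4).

A = [[6,1],[-2,3]]; eigenvalues λ = 5, 4.
Eigenvectors: (-1,1) for λ=5, (-1,2) for λ=4.
From the initial condition, c_1 = -13, c_2 = 8.
x(ln 4) = (-13)(4^5)(-1) + (8)(4^4)(-1) = 11264.

11264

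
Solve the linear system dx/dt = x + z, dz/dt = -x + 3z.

x(t) = -C_1e^(2t) - C_2te^(2t) - 2C_2e^(2t), z(t) = -C_1e^(2t) - C_2te^(2t) - 3C_2e^(2t)

Coefficient matrix A = [[1, 1], [-1, 3]].
Characteristic polynomial det(A - λI) = λ^2 - 4λ + 4 = 0.
Single eigenvalue λ = 2 with algebraic multiplicity 2.
Eigenvector v = (-1,-1); generalized eigenvector w with (A-λI)w=v is (-2,-3).
General solution: e^(2t)[C_1·v + C_2·(t·v + w)].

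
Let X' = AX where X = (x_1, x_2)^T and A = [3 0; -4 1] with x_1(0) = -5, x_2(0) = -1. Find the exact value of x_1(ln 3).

A = [[3,0],[-4,1]]; eigenvalues λ = 3, 1.
Eigenvectors: (1,-2) for λ=3, (0,-1) for λ=1.
From the initial condition, c_1 = -5, c_2 = 11.
x_1(ln 3) = (-5)(3^3)(1) + (11)(3^1)(0) = -135.

-135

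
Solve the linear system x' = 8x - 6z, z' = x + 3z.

Coefficient matrix A = [[8, -6], [1, 3]].
Characteristic polynomial det(A - λI) = λ^2 - 11λ + 30 = 0.
Eigenvalues λ = 5, 6.
For λ=5: (A-λI) row 1 is [3, -6], so an eigenvector is (2, 1).
For λ=6: (A-λI) row 1 is [2, -6], so an eigenvector is (-3, -1).
General solution: C_1e^(5t)(2,1) + C_2e^(6t)(-3,-1).

x(t) = 2C_1e^(5t) - 3C_2e^(6t), z(t) = C_1e^(5t) - C_2e^(6t)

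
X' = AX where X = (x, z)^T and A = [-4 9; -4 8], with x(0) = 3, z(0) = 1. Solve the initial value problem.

Coefficient matrix A = [[-4, 9], [-4, 8]].
Characteristic polynomial det(A - λI) = λ^2 - 4λ + 4 = 0.
Single eigenvalue λ = 2 with algebraic multiplicity 2.
Eigenvector v = (3,2); generalized eigenvector w with (A-λI)w=v is (-2,-1).
General solution: e^(2t)[K_1·v + K_2·(t·v + w)].
Applying x(0)=3, z(0)=1 gives K_1=-1, K_2=-3.

x(t) = -9te^(2t) + 3e^(2t), z(t) = -6te^(2t) + e^(2t)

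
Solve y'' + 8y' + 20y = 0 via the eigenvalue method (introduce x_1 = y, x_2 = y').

y(t) = c_1e^(-4t)cos(2t) + c_2e^(-4t)sin(2t)

Let x_1 = y, x_2 = y'. Then x_1' = x_2 and x_2' = -20x_1 - 8x_2.
A = [[0,1],[-20,-8]]; det(A-λI) = λ^2 + 8λ + 20.
Eigenvalues λ = -4 ± 2i.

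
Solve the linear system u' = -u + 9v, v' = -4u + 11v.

Coefficient matrix A = [[-1, 9], [-4, 11]].
Characteristic polynomial det(A - λI) = λ^2 - 10λ + 25 = 0.
Single eigenvalue λ = 5 with algebraic multiplicity 2.
Eigenvector v = (-3,-2); generalized eigenvector w with (A-λI)w=v is (2,1).
General solution: e^(5t)[K_1·v + K_2·(t·v + w)].

u(t) = -3K_1e^(5t) - 3K_2te^(5t) + 2K_2e^(5t), v(t) = -2K_1e^(5t) - 2K_2te^(5t) + K_2e^(5t)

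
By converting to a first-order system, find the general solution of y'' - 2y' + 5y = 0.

y(t) = K_1e^(t)cos(2t) + K_2e^(t)sin(2t)

Let x_1 = y, x_2 = y'. Then x_1' = x_2 and x_2' = -5x_1 + 2x_2.
A = [[0,1],[-5,2]]; det(A-λI) = λ^2 - 2λ + 5.
Eigenvalues λ = 1 ± 2i.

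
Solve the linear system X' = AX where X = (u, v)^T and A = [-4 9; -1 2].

Coefficient matrix A = [[-4, 9], [-1, 2]].
Characteristic polynomial det(A - λI) = λ^2 + 2λ + 1 = 0.
Single eigenvalue λ = -1 with algebraic multiplicity 2.
Eigenvector v = (-3,-1); generalized eigenvector w with (A-λI)w=v is (1,0).
General solution: e^(-t)[C_1·v + C_2·(t·v + w)].

u(t) = -3C_1e^(-t) - 3C_2te^(-t) + C_2e^(-t), v(t) = -C_1e^(-t) - C_2te^(-t)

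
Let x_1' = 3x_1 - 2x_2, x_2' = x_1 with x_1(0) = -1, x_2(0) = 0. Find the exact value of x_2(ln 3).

-6

A = [[3,-2],[1,0]]; eigenvalues λ = 2, 1.
Eigenvectors: (-2,-1) for λ=2, (-1,-1) for λ=1.
From the initial condition, c_1 = 1, c_2 = -1.
x_2(ln 3) = (1)(3^2)(-1) + (-1)(3^1)(-1) = -6.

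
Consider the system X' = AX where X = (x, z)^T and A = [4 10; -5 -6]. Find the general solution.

x(t) = C_1e^(-t)sin(5t) - C_1e^(-t)cos(5t) - C_2e^(-t)sin(5t) - C_2e^(-t)cos(5t), z(t) = C_1e^(-t)cos(5t) + C_2e^(-t)sin(5t)

Coefficient matrix A = [[4, 10], [-5, -6]].
Characteristic polynomial det(A - λI) = λ^2 + 2λ + 26 = 0.
Eigenvalues λ = -1 ± 5i (complex conjugate pair).
For λ=-1+5i: an eigenvector is (-1,1) - i(1,0) = (-1 - i, 1).
A real fundamental pair from Re and Im of e^((-1+5i)t)v: X_1 = e^(-t)(cos(5t)·(-1,1) + sin(5t)·(1,0)), X_2 = e^(-t)(sin(5t)·(-1,1) - cos(5t)·(1,0)).
General solution: C_1X_1 + C_2X_2.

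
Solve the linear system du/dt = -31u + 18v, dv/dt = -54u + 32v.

u(t) = -2c_1e^(-4t) - c_2e^(5t), v(t) = -3c_1e^(-4t) - 2c_2e^(5t)

Coefficient matrix A = [[-31, 18], [-54, 32]].
Characteristic polynomial det(A - λI) = λ^2 - λ - 20 = 0.
Eigenvalues λ = -4, 5.
For λ=-4: (A-λI) row 1 is [-27, 18], so an eigenvector is (-2, -3).
For λ=5: (A-λI) row 1 is [-36, 18], so an eigenvector is (-1, -2).
General solution: c_1e^(-4t)(-2,-3) + c_2e^(5t)(-1,-2).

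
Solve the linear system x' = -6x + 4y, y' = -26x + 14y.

Coefficient matrix A = [[-6, 4], [-26, 14]].
Characteristic polynomial det(A - λI) = λ^2 - 8λ + 20 = 0.
Eigenvalues λ = 4 ± 2i (complex conjugate pair).
For λ=4+2i: an eigenvector is (-1,-3) - i(-1,-2) = (-1 + i, -3 + 2i).
A real fundamental pair from Re and Im of e^((4+2i)t)v: X_1 = e^(4t)(cos(2t)·(-1,-3) + sin(2t)·(-1,-2)), X_2 = e^(4t)(sin(2t)·(-1,-3) - cos(2t)·(-1,-2)).
General solution: C_1X_1 + C_2X_2.

x(t) = -C_1e^(4t)sin(2t) - C_1e^(4t)cos(2t) - C_2e^(4t)sin(2t) + C_2e^(4t)cos(2t), y(t) = -2C_1e^(4t)sin(2t) - 3C_1e^(4t)cos(2t) - 3C_2e^(4t)sin(2t) + 2C_2e^(4t)cos(2t)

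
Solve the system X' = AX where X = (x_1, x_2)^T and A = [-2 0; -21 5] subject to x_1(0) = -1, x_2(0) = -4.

x_1(t) = -e^(-2t), x_2(t) = -e^(5t) - 3e^(-2t)

Coefficient matrix A = [[-2, 0], [-21, 5]].
Characteristic polynomial det(A - λI) = λ^2 - 3λ - 10 = 0.
Eigenvalues λ = -2, 5.
For λ=-2: (A-λI) row 2 is [-21, 7], so an eigenvector is (-1, -3).
For λ=5: (A-λI) row 1 is [-7, 0], so an eigenvector is (0, -1).
General solution: K_1e^(-2t)(-1,-3) + K_2e^(5t)(0,-1).
Applying x_1(0)=-1, x_2(0)=-4 gives K_1=1, K_2=1.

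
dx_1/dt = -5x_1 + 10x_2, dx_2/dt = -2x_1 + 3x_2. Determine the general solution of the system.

x_1(t) = -C_1e^(-t)sin(2t) - 2C_1e^(-t)cos(2t) - 2C_2e^(-t)sin(2t) + C_2e^(-t)cos(2t), x_2(t) = -C_1e^(-t)cos(2t) - C_2e^(-t)sin(2t)

Coefficient matrix A = [[-5, 10], [-2, 3]].
Characteristic polynomial det(A - λI) = λ^2 + 2λ + 5 = 0.
Eigenvalues λ = -1 ± 2i (complex conjugate pair).
For λ=-1+2i: an eigenvector is (-2,-1) - i(-1,0) = (-2 + i, -1).
A real fundamental pair from Re and Im of e^((-1+2i)t)v: X_1 = e^(-t)(cos(2t)·(-2,-1) + sin(2t)·(-1,0)), X_2 = e^(-t)(sin(2t)·(-2,-1) - cos(2t)·(-1,0)).
General solution: C_1X_1 + C_2X_2.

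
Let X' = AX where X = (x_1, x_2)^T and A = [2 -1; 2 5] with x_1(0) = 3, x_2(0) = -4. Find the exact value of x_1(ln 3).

135

A = [[2,-1],[2,5]]; eigenvalues λ = 3, 4.
Eigenvectors: (-1,1) for λ=3, (-1,2) for λ=4.
From the initial condition, c_1 = -2, c_2 = -1.
x_1(ln 3) = (-2)(3^3)(-1) + (-1)(3^4)(-1) = 135.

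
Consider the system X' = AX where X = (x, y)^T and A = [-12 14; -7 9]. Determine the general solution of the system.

Coefficient matrix A = [[-12, 14], [-7, 9]].
Characteristic polynomial det(A - λI) = λ^2 + 3λ - 10 = 0.
Eigenvalues λ = 2, -5.
For λ=2: (A-λI) row 1 is [-14, 14], so an eigenvector is (1, 1).
For λ=-5: (A-λI) row 1 is [-7, 14], so an eigenvector is (2, 1).
General solution: c_1e^(2t)(1,1) + c_2e^(-5t)(2,1).

x(t) = c_1e^(2t) + 2c_2e^(-5t), y(t) = c_1e^(2t) + c_2e^(-5t)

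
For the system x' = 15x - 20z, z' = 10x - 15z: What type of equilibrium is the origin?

A = [[15,-20],[10,-15]]; det(A-λI) = λ^2 - 25.
λ = 5, -5: opposite signs.

saddle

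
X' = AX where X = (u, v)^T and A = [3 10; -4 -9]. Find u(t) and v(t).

Coefficient matrix A = [[3, 10], [-4, -9]].
Characteristic polynomial det(A - λI) = λ^2 + 6λ + 13 = 0.
Eigenvalues λ = -3 ± 2i (complex conjugate pair).
For λ=-3+2i: an eigenvector is (2,-1) - i(1,-1) = (2 - i, -1 + i).
A real fundamental pair from Re and Im of e^((-3+2i)t)v: X_1 = e^(-3t)(cos(2t)·(2,-1) + sin(2t)·(1,-1)), X_2 = e^(-3t)(sin(2t)·(2,-1) - cos(2t)·(1,-1)).
General solution: C_1X_1 + C_2X_2.

u(t) = C_1e^(-3t)sin(2t) + 2C_1e^(-3t)cos(2t) + 2C_2e^(-3t)sin(2t) - C_2e^(-3t)cos(2t), v(t) = -C_1e^(-3t)sin(2t) - C_1e^(-3t)cos(2t) - C_2e^(-3t)sin(2t) + C_2e^(-3t)cos(2t)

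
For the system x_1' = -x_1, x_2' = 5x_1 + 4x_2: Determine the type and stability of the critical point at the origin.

A = [[-1,0],[5,4]]; det(A-λI) = λ^2 - 3λ - 4.
λ = -1, 4: opposite signs.

saddle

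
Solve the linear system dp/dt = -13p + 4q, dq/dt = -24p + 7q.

p(t) = -c_1e^(-5t) - c_2e^(-t), q(t) = -2c_1e^(-5t) - 3c_2e^(-t)

Coefficient matrix A = [[-13, 4], [-24, 7]].
Characteristic polynomial det(A - λI) = λ^2 + 6λ + 5 = 0.
Eigenvalues λ = -5, -1.
For λ=-5: (A-λI) row 1 is [-8, 4], so an eigenvector is (-1, -2).
For λ=-1: (A-λI) row 1 is [-12, 4], so an eigenvector is (-1, -3).
General solution: c_1e^(-5t)(-1,-2) + c_2e^(-t)(-1,-3).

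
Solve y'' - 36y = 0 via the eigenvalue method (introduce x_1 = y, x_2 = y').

Let x_1 = y, x_2 = y'. Then x_1' = x_2 and x_2' = 36x_1.
A = [[0,1],[36,0]]; det(A-λI) = λ^2 - 36.
Eigenvalues λ = -6, 6 with eigenvectors (1,-6), (1,6).

y(t) = K_1e^(-6t) + K_2e^(6t)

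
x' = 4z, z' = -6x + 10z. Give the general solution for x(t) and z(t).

x(t) = -2C_1e^(6t) - C_2e^(4t), z(t) = -3C_1e^(6t) - C_2e^(4t)

Coefficient matrix A = [[0, 4], [-6, 10]].
Characteristic polynomial det(A - λI) = λ^2 - 10λ + 24 = 0.
Eigenvalues λ = 6, 4.
For λ=6: (A-λI) row 1 is [-6, 4], so an eigenvector is (-2, -3).
For λ=4: (A-λI) row 1 is [-4, 4], so an eigenvector is (-1, -1).
General solution: C_1e^(6t)(-2,-3) + C_2e^(4t)(-1,-1).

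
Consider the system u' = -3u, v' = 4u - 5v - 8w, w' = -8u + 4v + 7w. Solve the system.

u(t) = c_2e^(-3t), v(t) = -c_1e^(3t) + 2c_2e^(-3t) - 2c_3e^(-t), w(t) = c_1e^(3t) + c_3e^(-t)

Coefficient matrix A = [[-3, 0, 0], [4, -5, -8], [-8, 4, 7]].
det(A - λI) = 0 gives eigenvalues λ = 3, -3, -1.
For λ=3: eigenvector (0,-1,1).
For λ=-3: eigenvector (1,2,0).
For λ=-1: eigenvector (0,-2,1).
General solution: c_1e^(3t)(0,-1,1) + c_2e^(-3t)(1,2,0) + c_3e^(-t)(0,-2,1).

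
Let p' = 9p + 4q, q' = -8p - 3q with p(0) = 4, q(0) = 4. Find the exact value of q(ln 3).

A = [[9,4],[-8,-3]]; eigenvalues λ = 1, 5.
Eigenvectors: (1,-2) for λ=1, (1,-1) for λ=5.
From the initial condition, c_1 = -8, c_2 = 12.
q(ln 3) = (-8)(3^1)(-2) + (12)(3^5)(-1) = -2868.

-2868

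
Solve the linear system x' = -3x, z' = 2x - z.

Coefficient matrix A = [[-3, 0], [2, -1]].
Characteristic polynomial det(A - λI) = λ^2 + 4λ + 3 = 0.
Eigenvalues λ = -1, -3.
For λ=-1: (A-λI) row 1 is [-2, 0], so an eigenvector is (0, 1).
For λ=-3: (A-λI) row 2 is [2, 2], so an eigenvector is (-1, 1).
General solution: c_1e^(-t)(0,1) + c_2e^(-3t)(-1,1).

x(t) = -c_2e^(-3t), z(t) = c_1e^(-t) + c_2e^(-3t)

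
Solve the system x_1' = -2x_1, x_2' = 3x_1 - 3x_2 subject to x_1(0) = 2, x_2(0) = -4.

Coefficient matrix A = [[-2, 0], [3, -3]].
Characteristic polynomial det(A - λI) = λ^2 + 5λ + 6 = 0.
Eigenvalues λ = -3, -2.
For λ=-3: (A-λI) row 1 is [1, 0], so an eigenvector is (0, -1).
For λ=-2: (A-λI) row 2 is [3, -1], so an eigenvector is (-1, -3).
General solution: C_1e^(-3t)(0,-1) + C_2e^(-2t)(-1,-3).
Applying x_1(0)=2, x_2(0)=-4 gives C_1=10, C_2=-2.

x_1(t) = 2e^(-2t), x_2(t) = 6e^(-2t) - 10e^(-3t)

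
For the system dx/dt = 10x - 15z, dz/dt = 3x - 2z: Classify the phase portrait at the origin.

unstable spiral

A = [[10,-15],[3,-2]]; det(A-λI) = λ^2 - 8λ + 25.
λ = 4 ± 3i: positive real part.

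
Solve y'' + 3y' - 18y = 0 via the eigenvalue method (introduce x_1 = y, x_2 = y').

y(t) = c_1e^(3t) + c_2e^(-6t)

Let x_1 = y, x_2 = y'. Then x_1' = x_2 and x_2' = 18x_1 - 3x_2.
A = [[0,1],[18,-3]]; det(A-λI) = λ^2 + 3λ - 18.
Eigenvalues λ = 3, -6 with eigenvectors (1,3), (1,-6).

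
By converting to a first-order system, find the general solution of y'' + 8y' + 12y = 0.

Let x_1 = y, x_2 = y'. Then x_1' = x_2 and x_2' = -12x_1 - 8x_2.
A = [[0,1],[-12,-8]]; det(A-λI) = λ^2 + 8λ + 12.
Eigenvalues λ = -2, -6 with eigenvectors (1,-2), (1,-6).

y(t) = K_1e^(-2t) + K_2e^(-6t)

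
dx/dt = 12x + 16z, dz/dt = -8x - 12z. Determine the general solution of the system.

x(t) = 2C_1e^(4t) - C_2e^(-4t), z(t) = -C_1e^(4t) + C_2e^(-4t)

Coefficient matrix A = [[12, 16], [-8, -12]].
Characteristic polynomial det(A - λI) = λ^2 - 16 = 0.
Eigenvalues λ = 4, -4.
For λ=4: (A-λI) row 1 is [8, 16], so an eigenvector is (2, -1).
For λ=-4: (A-λI) row 1 is [16, 16], so an eigenvector is (-1, 1).
General solution: C_1e^(4t)(2,-1) + C_2e^(-4t)(-1,1).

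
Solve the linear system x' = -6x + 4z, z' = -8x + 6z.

x(t) = -C_1e^(2t) - C_2e^(-2t), z(t) = -2C_1e^(2t) - C_2e^(-2t)

Coefficient matrix A = [[-6, 4], [-8, 6]].
Characteristic polynomial det(A - λI) = λ^2 - 4 = 0.
Eigenvalues λ = 2, -2.
For λ=2: (A-λI) row 1 is [-8, 4], so an eigenvector is (-1, -2).
For λ=-2: (A-λI) row 1 is [-4, 4], so an eigenvector is (-1, -1).
General solution: C_1e^(2t)(-1,-2) + C_2e^(-2t)(-1,-1).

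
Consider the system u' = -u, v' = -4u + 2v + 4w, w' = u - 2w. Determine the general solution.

u(t) = c_1e^(-t), v(t) = c_2e^(2t) - c_3e^(-2t), w(t) = c_1e^(-t) + c_3e^(-2t)

Coefficient matrix A = [[-1, 0, 0], [-4, 2, 4], [1, 0, -2]].
det(A - λI) = 0 gives eigenvalues λ = -1, 2, -2.
For λ=-1: eigenvector (1,0,1).
For λ=2: eigenvector (0,1,0).
For λ=-2: eigenvector (0,-1,1).
General solution: c_1e^(-t)(1,0,1) + c_2e^(2t)(0,1,0) + c_3e^(-2t)(0,-1,1).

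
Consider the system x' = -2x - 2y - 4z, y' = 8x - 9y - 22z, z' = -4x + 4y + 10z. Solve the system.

Coefficient matrix A = [[-2, -2, -4], [8, -9, -22], [-4, 4, 10]].
det(A - λI) = 0 gives eigenvalues λ = -2, -1, 2.
For λ=-2: eigenvector (1,-2,1).
For λ=-1: eigenvector (-2,9,-4).
For λ=2: eigenvector (0,-2,1).
General solution: C_1e^(-2t)(1,-2,1) + C_2e^(-t)(-2,9,-4) + C_3e^(2t)(0,-2,1).

x(t) = C_1e^(-2t) - 2C_2e^(-t), y(t) = -2C_1e^(-2t) + 9C_2e^(-t) - 2C_3e^(2t), z(t) = C_1e^(-2t) - 4C_2e^(-t) + C_3e^(2t)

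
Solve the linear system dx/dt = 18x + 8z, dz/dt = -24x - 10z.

x(t) = 2c_1e^(6t) + c_2e^(2t), z(t) = -3c_1e^(6t) - 2c_2e^(2t)

Coefficient matrix A = [[18, 8], [-24, -10]].
Characteristic polynomial det(A - λI) = λ^2 - 8λ + 12 = 0.
Eigenvalues λ = 6, 2.
For λ=6: (A-λI) row 1 is [12, 8], so an eigenvector is (2, -3).
For λ=2: (A-λI) row 1 is [16, 8], so an eigenvector is (1, -2).
General solution: c_1e^(6t)(2,-3) + c_2e^(2t)(1,-2).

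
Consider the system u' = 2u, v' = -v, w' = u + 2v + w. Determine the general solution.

u(t) = c_1e^(2t), v(t) = c_3e^(-t), w(t) = c_1e^(2t) + c_2e^(t) - c_3e^(-t)

Coefficient matrix A = [[2, 0, 0], [0, -1, 0], [1, 2, 1]].
det(A - λI) = 0 gives eigenvalues λ = 2, 1, -1.
For λ=2: eigenvector (1,0,1).
For λ=1: eigenvector (0,0,1).
For λ=-1: eigenvector (0,1,-1).
General solution: c_1e^(2t)(1,0,1) + c_2e^(t)(0,0,1) + c_3e^(-t)(0,1,-1).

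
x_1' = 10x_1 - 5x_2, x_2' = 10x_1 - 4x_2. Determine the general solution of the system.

x_1(t) = -c_1e^(3t)sin(t) + 2c_1e^(3t)cos(t) + 2c_2e^(3t)sin(t) + c_2e^(3t)cos(t), x_2(t) = -c_1e^(3t)sin(t) + 3c_1e^(3t)cos(t) + 3c_2e^(3t)sin(t) + c_2e^(3t)cos(t)

Coefficient matrix A = [[10, -5], [10, -4]].
Characteristic polynomial det(A - λI) = λ^2 - 6λ + 10 = 0.
Eigenvalues λ = 3 ± i (complex conjugate pair).
For λ=3+i: an eigenvector is (2,3) - i(-1,-1) = (2 + i, 3 + i).
A real fundamental pair from Re and Im of e^((3+i)t)v: X_1 = e^(3t)(cos(t)·(2,3) + sin(t)·(-1,-1)), X_2 = e^(3t)(sin(t)·(2,3) - cos(t)·(-1,-1)).
General solution: c_1X_1 + c_2X_2.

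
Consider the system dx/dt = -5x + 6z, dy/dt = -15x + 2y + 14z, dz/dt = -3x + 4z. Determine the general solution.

x(t) = -C_1e^(t) + 2C_3e^(-2t), y(t) = -C_1e^(t) + C_2e^(2t) + 4C_3e^(-2t), z(t) = -C_1e^(t) + C_3e^(-2t)

Coefficient matrix A = [[-5, 0, 6], [-15, 2, 14], [-3, 0, 4]].
det(A - λI) = 0 gives eigenvalues λ = 1, 2, -2.
For λ=1: eigenvector (-1,-1,-1).
For λ=2: eigenvector (0,1,0).
For λ=-2: eigenvector (2,4,1).
General solution: C_1e^(t)(-1,-1,-1) + C_2e^(2t)(0,1,0) + C_3e^(-2t)(2,4,1).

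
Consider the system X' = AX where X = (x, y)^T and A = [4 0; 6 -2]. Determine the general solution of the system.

Coefficient matrix A = [[4, 0], [6, -2]].
Characteristic polynomial det(A - λI) = λ^2 - 2λ - 8 = 0.
Eigenvalues λ = 4, -2.
For λ=4: (A-λI) row 2 is [6, -6], so an eigenvector is (1, 1).
For λ=-2: (A-λI) row 1 is [6, 0], so an eigenvector is (0, -1).
General solution: C_1e^(4t)(1,1) + C_2e^(-2t)(0,-1).

x(t) = C_1e^(4t), y(t) = C_1e^(4t) - C_2e^(-2t)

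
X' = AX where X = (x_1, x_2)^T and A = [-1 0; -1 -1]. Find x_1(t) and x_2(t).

Coefficient matrix A = [[-1, 0], [-1, -1]].
Characteristic polynomial det(A - λI) = λ^2 + 2λ + 1 = 0.
Single eigenvalue λ = -1 with algebraic multiplicity 2.
Eigenvector v = (0,1); generalized eigenvector w with (A-λI)w=v is (-1,-3).
General solution: e^(-t)[C_1·v + C_2·(t·v + w)].

x_1(t) = -C_2e^(-t), x_2(t) = C_1e^(-t) + C_2te^(-t) - 3C_2e^(-t)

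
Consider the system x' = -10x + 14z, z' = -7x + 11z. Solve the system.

Coefficient matrix A = [[-10, 14], [-7, 11]].
Characteristic polynomial det(A - λI) = λ^2 - λ - 12 = 0.
Eigenvalues λ = -3, 4.
For λ=-3: (A-λI) row 1 is [-7, 14], so an eigenvector is (-2, -1).
For λ=4: (A-λI) row 1 is [-14, 14], so an eigenvector is (1, 1).
General solution: c_1e^(-3t)(-2,-1) + c_2e^(4t)(1,1).

x(t) = -2c_1e^(-3t) + c_2e^(4t), z(t) = -c_1e^(-3t) + c_2e^(4t)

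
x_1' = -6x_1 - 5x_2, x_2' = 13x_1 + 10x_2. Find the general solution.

Coefficient matrix A = [[-6, -5], [13, 10]].
Characteristic polynomial det(A - λI) = λ^2 - 4λ + 5 = 0.
Eigenvalues λ = 2 ± i (complex conjugate pair).
For λ=2+i: an eigenvector is (-2,3) - i(1,-2) = (-2 - i, 3 + 2i).
A real fundamental pair from Re and Im of e^((2+i)t)v: X_1 = e^(2t)(cos(t)·(-2,3) + sin(t)·(1,-2)), X_2 = e^(2t)(sin(t)·(-2,3) - cos(t)·(1,-2)).
General solution: c_1X_1 + c_2X_2.

x_1(t) = c_1e^(2t)sin(t) - 2c_1e^(2t)cos(t) - 2c_2e^(2t)sin(t) - c_2e^(2t)cos(t), x_2(t) = -2c_1e^(2t)sin(t) + 3c_1e^(2t)cos(t) + 3c_2e^(2t)sin(t) + 2c_2e^(2t)cos(t)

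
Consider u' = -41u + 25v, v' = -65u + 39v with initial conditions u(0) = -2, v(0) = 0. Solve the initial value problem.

Coefficient matrix A = [[-41, 25], [-65, 39]].
Characteristic polynomial det(A - λI) = λ^2 + 2λ + 26 = 0.
Eigenvalues λ = -1 ± 5i (complex conjugate pair).
For λ=-1+5i: an eigenvector is (2,3) - i(-1,-2) = (2 + i, 3 + 2i).
A real fundamental pair from Re and Im of e^((-1+5i)t)v: X_1 = e^(-t)(cos(5t)·(2,3) + sin(5t)·(-1,-2)), X_2 = e^(-t)(sin(5t)·(2,3) - cos(5t)·(-1,-2)).
General solution: K_1X_1 + K_2X_2.
Applying u(0)=-2, v(0)=0 gives K_1=-4, K_2=6.

u(t) = 16e^(-t)sin(5t) - 2e^(-t)cos(5t), v(t) = 26e^(-t)sin(5t)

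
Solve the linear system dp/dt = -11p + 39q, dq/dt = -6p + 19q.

p(t) = -3c_1e^(4t)sin(3t) - 2c_1e^(4t)cos(3t) - 2c_2e^(4t)sin(3t) + 3c_2e^(4t)cos(3t), q(t) = -c_1e^(4t)sin(3t) - c_1e^(4t)cos(3t) - c_2e^(4t)sin(3t) + c_2e^(4t)cos(3t)

Coefficient matrix A = [[-11, 39], [-6, 19]].
Characteristic polynomial det(A - λI) = λ^2 - 8λ + 25 = 0.
Eigenvalues λ = 4 ± 3i (complex conjugate pair).
For λ=4+3i: an eigenvector is (-2,-1) - i(-3,-1) = (-2 + 3i, -1 + i).
A real fundamental pair from Re and Im of e^((4+3i)t)v: X_1 = e^(4t)(cos(3t)·(-2,-1) + sin(3t)·(-3,-1)), X_2 = e^(4t)(sin(3t)·(-2,-1) - cos(3t)·(-3,-1)).
General solution: c_1X_1 + c_2X_2.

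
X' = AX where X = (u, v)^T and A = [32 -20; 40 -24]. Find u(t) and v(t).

Coefficient matrix A = [[32, -20], [40, -24]].
Characteristic polynomial det(A - λI) = λ^2 - 8λ + 32 = 0.
Eigenvalues λ = 4 ± 4i (complex conjugate pair).
For λ=4+4i: an eigenvector is (1,1) - i(2,3) = (1 - 2i, 1 - 3i).
A real fundamental pair from Re and Im of e^((4+4i)t)v: X_1 = e^(4t)(cos(4t)·(1,1) + sin(4t)·(2,3)), X_2 = e^(4t)(sin(4t)·(1,1) - cos(4t)·(2,3)).
General solution: C_1X_1 + C_2X_2.

u(t) = 2C_1e^(4t)sin(4t) + C_1e^(4t)cos(4t) + C_2e^(4t)sin(4t) - 2C_2e^(4t)cos(4t), v(t) = 3C_1e^(4t)sin(4t) + C_1e^(4t)cos(4t) + C_2e^(4t)sin(4t) - 3C_2e^(4t)cos(4t)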